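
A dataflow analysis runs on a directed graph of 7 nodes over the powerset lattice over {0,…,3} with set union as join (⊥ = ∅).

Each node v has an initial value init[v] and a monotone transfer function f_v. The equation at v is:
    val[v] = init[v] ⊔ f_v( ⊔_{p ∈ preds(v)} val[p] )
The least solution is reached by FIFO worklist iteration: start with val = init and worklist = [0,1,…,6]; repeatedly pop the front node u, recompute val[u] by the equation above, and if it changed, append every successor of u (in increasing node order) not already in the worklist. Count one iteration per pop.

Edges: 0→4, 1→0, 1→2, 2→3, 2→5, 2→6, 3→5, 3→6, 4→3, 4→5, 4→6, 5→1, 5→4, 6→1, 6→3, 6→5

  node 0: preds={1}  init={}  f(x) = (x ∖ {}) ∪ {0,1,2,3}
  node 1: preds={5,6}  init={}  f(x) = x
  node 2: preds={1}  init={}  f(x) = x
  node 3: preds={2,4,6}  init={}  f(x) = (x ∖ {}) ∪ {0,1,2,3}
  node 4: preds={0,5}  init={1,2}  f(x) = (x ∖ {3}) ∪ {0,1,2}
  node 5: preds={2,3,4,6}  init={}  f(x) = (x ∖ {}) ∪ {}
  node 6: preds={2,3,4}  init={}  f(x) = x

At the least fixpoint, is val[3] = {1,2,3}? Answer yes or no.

Worklist (16 pops):
  #1 pop 0: in={} → {0,1,2,3} (was {}); enqueue []
  #2 pop 1: in={} → {} (no change)
  #3 pop 2: in={} → {} (no change)
  #4 pop 3: in={1,2} → {0,1,2,3} (was {}); enqueue []
  #5 pop 4: in={0,1,2,3} → {0,1,2} (was {1,2}); enqueue [3]
  #6 pop 5: in={0,1,2,3} → {0,1,2,3} (was {}); enqueue [1,4]
  #7 pop 6: in={0,1,2,3} → {0,1,2,3} (was {}); enqueue [5]
  #8 pop 3: in={0,1,2,3} → {0,1,2,3} (no change)
  #9 pop 1: in={0,1,2,3} → {0,1,2,3} (was {}); enqueue [0,2]
  #10 pop 4: in={0,1,2,3} → {0,1,2} (no change)
  #11 pop 5: in={0,1,2,3} → {0,1,2,3} (no change)
  #12 pop 0: in={0,1,2,3} → {0,1,2,3} (no change)
  #13 pop 2: in={0,1,2,3} → {0,1,2,3} (was {}); enqueue [3,5,6]
  #14 pop 3: in={0,1,2,3} → {0,1,2,3} (no change)
  #15 pop 5: in={0,1,2,3} → {0,1,2,3} (no change)
  #16 pop 6: in={0,1,2,3} → {0,1,2,3} (no change)

Fixpoint:
  val[0] = {0,1,2,3}
  val[1] = {0,1,2,3}
  val[2] = {0,1,2,3}
  val[3] = {0,1,2,3}
  val[4] = {0,1,2}
  val[5] = {0,1,2,3}
  val[6] = {0,1,2,3}

no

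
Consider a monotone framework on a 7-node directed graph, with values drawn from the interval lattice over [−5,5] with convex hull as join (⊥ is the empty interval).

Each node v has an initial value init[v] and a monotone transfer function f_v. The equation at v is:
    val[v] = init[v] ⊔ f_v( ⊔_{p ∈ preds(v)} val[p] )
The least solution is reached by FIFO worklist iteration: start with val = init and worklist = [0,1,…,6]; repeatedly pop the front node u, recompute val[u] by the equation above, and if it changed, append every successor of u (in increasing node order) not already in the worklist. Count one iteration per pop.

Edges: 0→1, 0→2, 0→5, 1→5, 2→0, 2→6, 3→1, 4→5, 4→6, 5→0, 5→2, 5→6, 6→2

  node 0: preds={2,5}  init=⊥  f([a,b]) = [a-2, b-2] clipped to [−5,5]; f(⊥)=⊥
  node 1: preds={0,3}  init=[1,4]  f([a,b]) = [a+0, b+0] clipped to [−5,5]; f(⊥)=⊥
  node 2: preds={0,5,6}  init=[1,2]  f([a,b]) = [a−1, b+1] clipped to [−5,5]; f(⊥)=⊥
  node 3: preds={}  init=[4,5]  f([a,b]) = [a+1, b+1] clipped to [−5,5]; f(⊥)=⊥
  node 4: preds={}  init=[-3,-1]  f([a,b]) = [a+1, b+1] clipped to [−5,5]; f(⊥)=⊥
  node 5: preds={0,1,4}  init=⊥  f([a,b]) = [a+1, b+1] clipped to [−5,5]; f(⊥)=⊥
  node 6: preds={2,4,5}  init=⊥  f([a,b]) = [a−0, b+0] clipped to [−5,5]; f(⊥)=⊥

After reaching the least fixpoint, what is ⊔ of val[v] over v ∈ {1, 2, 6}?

[-5,5]

Worklist (19 pops):
  #1 pop 0: in=[1,2] → [-1,0] (was ⊥); enqueue []
  #2 pop 1: in=[-1,5] → [-1,5] (was [1,4]); enqueue []
  #3 pop 2: in=[-1,0] → [-2,2] (was [1,2]); enqueue [0]
  #4 pop 3: in=⊥ → [4,5] (no change)
  #5 pop 4: in=⊥ → [-3,-1] (no change)
  #6 pop 5: in=[-3,5] → [-2,5] (was ⊥); enqueue [2]
  #7 pop 6: in=[-3,5] → [-3,5] (was ⊥); enqueue []
  #8 pop 0: in=[-2,5] → [-4,3] (was [-1,0]); enqueue [1,5]
  #9 pop 2: in=[-4,5] → [-5,5] (was [-2,2]); enqueue [0,6]
  #10 pop 1: in=[-4,5] → [-4,5] (was [-1,5]); enqueue []
  #11 pop 5: in=[-4,5] → [-3,5] (was [-2,5]); enqueue [2]
  #12 pop 0: in=[-5,5] → [-5,3] (was [-4,3]); enqueue [1,5]
  #13 pop 6: in=[-5,5] → [-5,5] (was [-3,5]); enqueue []
  #14 pop 2: in=[-5,5] → [-5,5] (no change)
  #15 pop 1: in=[-5,5] → [-5,5] (was [-4,5]); enqueue []
  #16 pop 5: in=[-5,5] → [-4,5] (was [-3,5]); enqueue [0,2,6]
  #17 pop 0: in=[-5,5] → [-5,3] (no change)
  #18 pop 2: in=[-5,5] → [-5,5] (no change)
  #19 pop 6: in=[-5,5] → [-5,5] (no change)

Fixpoint:
  val[0] = [-5,3]
  val[1] = [-5,5]
  val[2] = [-5,5]
  val[3] = [4,5]
  val[4] = [-3,-1]
  val[5] = [-4,5]
  val[6] = [-5,5]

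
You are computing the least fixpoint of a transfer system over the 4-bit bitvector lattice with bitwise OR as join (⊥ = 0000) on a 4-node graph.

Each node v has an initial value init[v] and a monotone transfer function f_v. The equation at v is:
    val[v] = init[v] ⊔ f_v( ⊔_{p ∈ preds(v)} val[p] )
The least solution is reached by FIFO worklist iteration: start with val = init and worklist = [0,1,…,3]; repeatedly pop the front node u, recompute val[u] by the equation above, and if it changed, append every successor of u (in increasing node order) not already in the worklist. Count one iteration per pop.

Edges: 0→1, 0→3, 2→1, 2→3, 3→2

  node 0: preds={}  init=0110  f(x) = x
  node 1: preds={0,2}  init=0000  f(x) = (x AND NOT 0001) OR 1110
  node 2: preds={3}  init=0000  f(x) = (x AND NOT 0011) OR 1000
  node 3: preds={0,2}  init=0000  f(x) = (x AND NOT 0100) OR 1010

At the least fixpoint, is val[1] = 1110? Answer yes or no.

yes

Trace (6 dequeues):
  [1] u=0 | in 0000 | out 0110 | ==
  [2] u=1 | in 0110 | out 1110 | prev 0000 | push {}
  [3] u=2 | in 0000 | out 1000 | prev 0000 | push {1}
  [4] u=3 | in 1110 | out 1010 | prev 0000 | push {2}
  [5] u=1 | in 1110 | out 1110 | ==
  [6] u=2 | in 1010 | out 1000 | ==

Converged values:
  [0] 0110
  [1] 1110
  [2] 1000
  [3] 1010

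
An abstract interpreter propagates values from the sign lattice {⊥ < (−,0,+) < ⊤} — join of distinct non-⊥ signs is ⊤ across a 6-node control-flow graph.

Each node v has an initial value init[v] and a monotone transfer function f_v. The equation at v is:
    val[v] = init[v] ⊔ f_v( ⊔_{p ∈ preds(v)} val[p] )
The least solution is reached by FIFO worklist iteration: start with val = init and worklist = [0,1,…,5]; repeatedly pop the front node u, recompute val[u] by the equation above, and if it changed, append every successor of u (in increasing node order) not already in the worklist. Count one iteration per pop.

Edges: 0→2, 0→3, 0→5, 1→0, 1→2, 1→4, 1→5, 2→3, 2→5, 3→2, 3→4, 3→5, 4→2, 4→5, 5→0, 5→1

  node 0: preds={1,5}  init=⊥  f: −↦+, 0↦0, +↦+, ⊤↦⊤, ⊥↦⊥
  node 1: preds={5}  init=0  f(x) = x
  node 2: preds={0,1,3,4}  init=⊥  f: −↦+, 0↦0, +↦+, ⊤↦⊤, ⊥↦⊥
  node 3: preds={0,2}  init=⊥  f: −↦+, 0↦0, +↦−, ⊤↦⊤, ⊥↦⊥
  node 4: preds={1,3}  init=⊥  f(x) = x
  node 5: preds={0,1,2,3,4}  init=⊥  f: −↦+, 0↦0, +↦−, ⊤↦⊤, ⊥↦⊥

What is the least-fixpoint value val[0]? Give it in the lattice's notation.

0

Worklist (9 pops):
  #1 pop 0: in=0 → 0 (was ⊥); enqueue []
  #2 pop 1: in=⊥ → 0 (no change)
  #3 pop 2: in=0 → 0 (was ⊥); enqueue []
  #4 pop 3: in=0 → 0 (was ⊥); enqueue [2]
  #5 pop 4: in=0 → 0 (was ⊥); enqueue []
  #6 pop 5: in=0 → 0 (was ⊥); enqueue [0,1]
  #7 pop 2: in=0 → 0 (no change)
  #8 pop 0: in=0 → 0 (no change)
  #9 pop 1: in=0 → 0 (no change)

Fixpoint:
  val[0] = 0
  val[1] = 0
  val[2] = 0
  val[3] = 0
  val[4] = 0
  val[5] = 0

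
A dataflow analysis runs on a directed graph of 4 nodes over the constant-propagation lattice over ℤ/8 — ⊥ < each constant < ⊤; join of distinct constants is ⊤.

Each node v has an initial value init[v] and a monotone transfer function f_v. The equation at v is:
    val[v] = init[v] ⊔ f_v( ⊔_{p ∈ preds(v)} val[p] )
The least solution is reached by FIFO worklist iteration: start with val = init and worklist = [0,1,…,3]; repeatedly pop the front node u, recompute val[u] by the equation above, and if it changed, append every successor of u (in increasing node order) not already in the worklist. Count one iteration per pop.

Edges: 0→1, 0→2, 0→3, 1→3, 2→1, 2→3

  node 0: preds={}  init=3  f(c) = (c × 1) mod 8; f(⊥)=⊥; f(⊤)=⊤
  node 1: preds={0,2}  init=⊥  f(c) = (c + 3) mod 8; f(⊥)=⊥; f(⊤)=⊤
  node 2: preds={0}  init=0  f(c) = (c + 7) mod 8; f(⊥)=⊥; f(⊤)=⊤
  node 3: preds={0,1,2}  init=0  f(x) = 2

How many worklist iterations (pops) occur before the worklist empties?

5

Worklist (5 pops):
  #1 pop 0: in=⊥ → 3 (no change)
  #2 pop 1: in=⊤ → ⊤ (was ⊥); enqueue []
  #3 pop 2: in=3 → ⊤ (was 0); enqueue [1]
  #4 pop 3: in=⊤ → ⊤ (was 0); enqueue []
  #5 pop 1: in=⊤ → ⊤ (no change)

Fixpoint:
  val[0] = 3
  val[1] = ⊤
  val[2] = ⊤
  val[3] = ⊤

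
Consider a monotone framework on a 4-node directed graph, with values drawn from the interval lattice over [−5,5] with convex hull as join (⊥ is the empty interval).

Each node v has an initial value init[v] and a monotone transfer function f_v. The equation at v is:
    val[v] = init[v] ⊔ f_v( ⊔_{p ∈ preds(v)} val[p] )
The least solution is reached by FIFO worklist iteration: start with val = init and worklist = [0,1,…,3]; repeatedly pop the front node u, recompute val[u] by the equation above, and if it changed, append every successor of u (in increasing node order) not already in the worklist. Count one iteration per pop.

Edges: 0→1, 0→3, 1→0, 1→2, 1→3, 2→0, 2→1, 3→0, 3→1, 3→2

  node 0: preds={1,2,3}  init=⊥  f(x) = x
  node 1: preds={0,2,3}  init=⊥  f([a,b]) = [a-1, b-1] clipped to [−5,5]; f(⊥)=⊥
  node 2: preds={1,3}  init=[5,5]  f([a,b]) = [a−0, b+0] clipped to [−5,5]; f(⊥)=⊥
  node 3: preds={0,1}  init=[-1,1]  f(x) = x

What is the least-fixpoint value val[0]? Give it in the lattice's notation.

Trace (20 dequeues):
  [1] u=0 | in [-1,5] | out [-1,5] | prev ⊥ | push {}
  [2] u=1 | in [-1,5] | out [-2,4] | prev ⊥ | push {0}
  [3] u=2 | in [-2,4] | out [-2,5] | prev [5,5] | push {1}
  [4] u=3 | in [-2,5] | out [-2,5] | prev [-1,1] | push {2}
  [5] u=0 | in [-2,5] | out [-2,5] | prev [-1,5] | push {3}
  [6] u=1 | in [-2,5] | out [-3,4] | prev [-2,4] | push {0}
  [7] u=2 | in [-3,5] | out [-3,5] | prev [-2,5] | push {1}
  [8] u=3 | in [-3,5] | out [-3,5] | prev [-2,5] | push {2}
  [9] u=0 | in [-3,5] | out [-3,5] | prev [-2,5] | push {3}
  [10] u=1 | in [-3,5] | out [-4,4] | prev [-3,4] | push {0}
  [11] u=2 | in [-4,5] | out [-4,5] | prev [-3,5] | push {1}
  [12] u=3 | in [-4,5] | out [-4,5] | prev [-3,5] | push {2}
  [13] u=0 | in [-4,5] | out [-4,5] | prev [-3,5] | push {3}
  [14] u=1 | in [-4,5] | out [-5,4] | prev [-4,4] | push {0}
  [15] u=2 | in [-5,5] | out [-5,5] | prev [-4,5] | push {1}
  [16] u=3 | in [-5,5] | out [-5,5] | prev [-4,5] | push {2}
  [17] u=0 | in [-5,5] | out [-5,5] | prev [-4,5] | push {3}
  [18] u=1 | in [-5,5] | out [-5,4] | ==
  [19] u=2 | in [-5,5] | out [-5,5] | ==
  [20] u=3 | in [-5,5] | out [-5,5] | ==

Converged values:
  [0] [-5,5]
  [1] [-5,4]
  [2] [-5,5]
  [3] [-5,5]

[-5,5]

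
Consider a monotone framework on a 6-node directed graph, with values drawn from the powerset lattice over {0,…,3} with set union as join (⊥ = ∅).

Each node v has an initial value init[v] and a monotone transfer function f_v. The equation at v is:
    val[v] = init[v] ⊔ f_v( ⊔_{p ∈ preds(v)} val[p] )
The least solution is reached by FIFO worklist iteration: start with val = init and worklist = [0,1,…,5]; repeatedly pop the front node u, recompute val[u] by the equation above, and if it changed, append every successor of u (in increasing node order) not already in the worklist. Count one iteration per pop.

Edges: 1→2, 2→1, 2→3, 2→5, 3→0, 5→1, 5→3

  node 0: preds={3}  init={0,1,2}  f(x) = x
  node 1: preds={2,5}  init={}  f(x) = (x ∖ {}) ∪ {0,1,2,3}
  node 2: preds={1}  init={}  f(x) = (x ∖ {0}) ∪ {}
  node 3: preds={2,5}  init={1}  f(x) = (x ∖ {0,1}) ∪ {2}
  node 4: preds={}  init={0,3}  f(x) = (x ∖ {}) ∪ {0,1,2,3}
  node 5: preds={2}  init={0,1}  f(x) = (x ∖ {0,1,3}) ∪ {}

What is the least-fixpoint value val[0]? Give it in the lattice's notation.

Iteration log — 9 steps:
  step 1. node 0  ⊔preds={1}  new={0,1,2}  stable
  step 2. node 1  ⊔preds={0,1}  new={0,1,2,3}  old={}  +wl: 
  step 3. node 2  ⊔preds={0,1,2,3}  new={1,2,3}  old={}  +wl: 1
  step 4. node 3  ⊔preds={0,1,2,3}  new={1,2,3}  old={1}  +wl: 0
  step 5. node 4  ⊔preds={}  new={0,1,2,3}  old={0,3}  +wl: 
  step 6. node 5  ⊔preds={1,2,3}  new={0,1,2}  old={0,1}  +wl: 3
  step 7. node 1  ⊔preds={0,1,2,3}  new={0,1,2,3}  stable
  step 8. node 0  ⊔preds={1,2,3}  new={0,1,2,3}  old={0,1,2}  +wl: 
  step 9. node 3  ⊔preds={0,1,2,3}  new={1,2,3}  stable

Least fixpoint reached:
  node 0: {0,1,2,3}
  node 1: {0,1,2,3}
  node 2: {1,2,3}
  node 3: {1,2,3}
  node 4: {0,1,2,3}
  node 5: {0,1,2}

{0,1,2,3}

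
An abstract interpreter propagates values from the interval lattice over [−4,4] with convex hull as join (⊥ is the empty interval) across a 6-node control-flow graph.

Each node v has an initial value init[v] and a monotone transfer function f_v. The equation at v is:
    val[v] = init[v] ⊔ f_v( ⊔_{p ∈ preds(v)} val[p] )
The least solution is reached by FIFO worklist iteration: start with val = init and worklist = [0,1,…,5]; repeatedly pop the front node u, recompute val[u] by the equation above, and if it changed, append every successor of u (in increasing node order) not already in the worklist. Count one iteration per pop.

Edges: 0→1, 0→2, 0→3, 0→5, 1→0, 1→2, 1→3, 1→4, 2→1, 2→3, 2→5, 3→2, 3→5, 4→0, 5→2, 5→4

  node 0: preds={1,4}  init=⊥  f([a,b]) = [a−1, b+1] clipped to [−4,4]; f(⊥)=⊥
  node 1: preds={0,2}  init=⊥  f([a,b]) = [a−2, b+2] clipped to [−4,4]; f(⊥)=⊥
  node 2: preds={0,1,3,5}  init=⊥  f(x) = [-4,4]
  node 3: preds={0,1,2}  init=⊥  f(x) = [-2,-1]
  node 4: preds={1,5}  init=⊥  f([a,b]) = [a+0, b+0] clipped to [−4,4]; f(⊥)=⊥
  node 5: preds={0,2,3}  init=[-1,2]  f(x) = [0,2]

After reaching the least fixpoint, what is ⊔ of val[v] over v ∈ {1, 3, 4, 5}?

Iteration log — 15 steps:
  step 1. node 0  ⊔preds=⊥  new=⊥  stable
  step 2. node 1  ⊔preds=⊥  new=⊥  stable
  step 3. node 2  ⊔preds=[-1,2]  new=[-4,4]  old=⊥  +wl: 1
  step 4. node 3  ⊔preds=[-4,4]  new=[-2,-1]  old=⊥  +wl: 2
  step 5. node 4  ⊔preds=[-1,2]  new=[-1,2]  old=⊥  +wl: 0
  step 6. node 5  ⊔preds=[-4,4]  new=[-1,2]  stable
  step 7. node 1  ⊔preds=[-4,4]  new=[-4,4]  old=⊥  +wl: 3,4
  step 8. node 2  ⊔preds=[-4,4]  new=[-4,4]  stable
  step 9. node 0  ⊔preds=[-4,4]  new=[-4,4]  old=⊥  +wl: 1,2,5
  step 10. node 3  ⊔preds=[-4,4]  new=[-2,-1]  stable
  step 11. node 4  ⊔preds=[-4,4]  new=[-4,4]  old=[-1,2]  +wl: 0
  step 12. node 1  ⊔preds=[-4,4]  new=[-4,4]  stable
  step 13. node 2  ⊔preds=[-4,4]  new=[-4,4]  stable
  step 14. node 5  ⊔preds=[-4,4]  new=[-1,2]  stable
  step 15. node 0  ⊔preds=[-4,4]  new=[-4,4]  stable

Least fixpoint reached:
  node 0: [-4,4]
  node 1: [-4,4]
  node 2: [-4,4]
  node 3: [-2,-1]
  node 4: [-4,4]
  node 5: [-1,2]

[-4,4]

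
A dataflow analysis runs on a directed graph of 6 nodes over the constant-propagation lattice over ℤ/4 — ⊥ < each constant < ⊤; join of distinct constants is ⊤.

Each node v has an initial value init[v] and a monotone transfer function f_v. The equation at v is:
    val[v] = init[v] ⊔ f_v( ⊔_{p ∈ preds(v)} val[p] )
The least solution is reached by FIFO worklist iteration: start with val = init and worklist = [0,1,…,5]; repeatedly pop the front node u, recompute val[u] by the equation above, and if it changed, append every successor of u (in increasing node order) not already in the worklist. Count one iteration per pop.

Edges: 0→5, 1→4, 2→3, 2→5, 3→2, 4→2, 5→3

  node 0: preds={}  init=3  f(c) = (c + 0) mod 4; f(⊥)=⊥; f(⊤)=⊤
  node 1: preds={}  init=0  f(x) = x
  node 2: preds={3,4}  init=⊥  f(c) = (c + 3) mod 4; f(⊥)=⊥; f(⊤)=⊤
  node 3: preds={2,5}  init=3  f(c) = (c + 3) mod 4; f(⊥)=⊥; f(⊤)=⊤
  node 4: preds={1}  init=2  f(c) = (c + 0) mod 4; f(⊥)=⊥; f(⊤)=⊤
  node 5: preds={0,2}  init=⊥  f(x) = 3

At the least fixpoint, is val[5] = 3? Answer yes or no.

yes

Worklist (8 pops):
  #1 pop 0: in=⊥ → 3 (no change)
  #2 pop 1: in=⊥ → 0 (no change)
  #3 pop 2: in=⊤ → ⊤ (was ⊥); enqueue []
  #4 pop 3: in=⊤ → ⊤ (was 3); enqueue [2]
  #5 pop 4: in=0 → ⊤ (was 2); enqueue []
  #6 pop 5: in=⊤ → 3 (was ⊥); enqueue [3]
  #7 pop 2: in=⊤ → ⊤ (no change)
  #8 pop 3: in=⊤ → ⊤ (no change)

Fixpoint:
  val[0] = 3
  val[1] = 0
  val[2] = ⊤
  val[3] = ⊤
  val[4] = ⊤
  val[5] = 3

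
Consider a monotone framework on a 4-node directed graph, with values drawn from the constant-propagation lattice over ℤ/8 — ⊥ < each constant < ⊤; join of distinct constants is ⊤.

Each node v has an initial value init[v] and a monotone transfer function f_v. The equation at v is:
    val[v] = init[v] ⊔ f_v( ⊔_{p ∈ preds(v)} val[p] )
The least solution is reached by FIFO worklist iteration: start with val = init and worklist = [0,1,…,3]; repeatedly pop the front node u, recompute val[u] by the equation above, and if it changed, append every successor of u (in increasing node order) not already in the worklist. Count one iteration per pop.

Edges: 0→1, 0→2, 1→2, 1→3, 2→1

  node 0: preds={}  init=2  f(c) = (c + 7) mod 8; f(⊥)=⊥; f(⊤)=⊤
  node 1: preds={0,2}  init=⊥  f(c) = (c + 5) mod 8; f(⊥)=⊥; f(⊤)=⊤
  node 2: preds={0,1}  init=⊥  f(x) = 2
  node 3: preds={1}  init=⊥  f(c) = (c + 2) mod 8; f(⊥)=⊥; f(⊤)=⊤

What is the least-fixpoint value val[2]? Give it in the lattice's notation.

Worklist (5 pops):
  #1 pop 0: in=⊥ → 2 (no change)
  #2 pop 1: in=2 → 7 (was ⊥); enqueue []
  #3 pop 2: in=⊤ → 2 (was ⊥); enqueue [1]
  #4 pop 3: in=7 → 1 (was ⊥); enqueue []
  #5 pop 1: in=2 → 7 (no change)

Fixpoint:
  val[0] = 2
  val[1] = 7
  val[2] = 2
  val[3] = 1

2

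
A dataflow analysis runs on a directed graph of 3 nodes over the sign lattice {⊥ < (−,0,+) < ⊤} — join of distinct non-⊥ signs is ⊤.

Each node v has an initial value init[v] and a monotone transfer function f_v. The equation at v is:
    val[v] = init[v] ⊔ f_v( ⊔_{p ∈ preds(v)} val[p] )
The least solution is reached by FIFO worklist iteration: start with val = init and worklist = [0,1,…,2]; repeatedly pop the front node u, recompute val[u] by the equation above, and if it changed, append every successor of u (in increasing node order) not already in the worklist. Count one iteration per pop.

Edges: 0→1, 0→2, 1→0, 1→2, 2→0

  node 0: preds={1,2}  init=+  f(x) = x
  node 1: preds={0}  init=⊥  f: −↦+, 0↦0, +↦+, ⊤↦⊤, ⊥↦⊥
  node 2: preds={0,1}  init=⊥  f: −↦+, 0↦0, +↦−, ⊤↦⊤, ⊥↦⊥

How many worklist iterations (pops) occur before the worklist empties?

Worklist (7 pops):
  #1 pop 0: in=⊥ → + (no change)
  #2 pop 1: in=+ → + (was ⊥); enqueue [0]
  #3 pop 2: in=+ → − (was ⊥); enqueue []
  #4 pop 0: in=⊤ → ⊤ (was +); enqueue [1,2]
  #5 pop 1: in=⊤ → ⊤ (was +); enqueue [0]
  #6 pop 2: in=⊤ → ⊤ (was −); enqueue []
  #7 pop 0: in=⊤ → ⊤ (no change)

Fixpoint:
  val[0] = ⊤
  val[1] = ⊤
  val[2] = ⊤

7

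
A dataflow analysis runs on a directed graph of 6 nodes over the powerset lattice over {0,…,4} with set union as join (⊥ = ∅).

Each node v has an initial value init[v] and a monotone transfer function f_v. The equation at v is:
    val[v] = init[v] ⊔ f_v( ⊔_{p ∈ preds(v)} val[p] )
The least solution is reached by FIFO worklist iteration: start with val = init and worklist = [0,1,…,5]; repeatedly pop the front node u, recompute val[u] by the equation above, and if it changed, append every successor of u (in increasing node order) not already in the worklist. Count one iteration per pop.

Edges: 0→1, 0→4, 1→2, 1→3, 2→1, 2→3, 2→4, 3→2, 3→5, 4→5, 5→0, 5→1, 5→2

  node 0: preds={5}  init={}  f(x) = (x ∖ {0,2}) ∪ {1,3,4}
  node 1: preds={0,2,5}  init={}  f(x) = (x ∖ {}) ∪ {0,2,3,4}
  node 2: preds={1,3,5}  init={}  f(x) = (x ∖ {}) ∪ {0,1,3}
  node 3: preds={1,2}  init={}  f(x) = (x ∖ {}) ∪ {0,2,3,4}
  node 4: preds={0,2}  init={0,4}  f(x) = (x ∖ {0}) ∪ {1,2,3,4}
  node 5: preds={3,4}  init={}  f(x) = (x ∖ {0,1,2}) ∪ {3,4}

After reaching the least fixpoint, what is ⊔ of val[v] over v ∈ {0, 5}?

{1,3,4}

Iteration log — 9 steps:
  step 1. node 0  ⊔preds={}  new={1,3,4}  old={}  +wl: 
  step 2. node 1  ⊔preds={1,3,4}  new={0,1,2,3,4}  old={}  +wl: 
  step 3. node 2  ⊔preds={0,1,2,3,4}  new={0,1,2,3,4}  old={}  +wl: 1
  step 4. node 3  ⊔preds={0,1,2,3,4}  new={0,1,2,3,4}  old={}  +wl: 2
  step 5. node 4  ⊔preds={0,1,2,3,4}  new={0,1,2,3,4}  old={0,4}  +wl: 
  step 6. node 5  ⊔preds={0,1,2,3,4}  new={3,4}  old={}  +wl: 0
  step 7. node 1  ⊔preds={0,1,2,3,4}  new={0,1,2,3,4}  stable
  step 8. node 2  ⊔preds={0,1,2,3,4}  new={0,1,2,3,4}  stable
  step 9. node 0  ⊔preds={3,4}  new={1,3,4}  stable

Least fixpoint reached:
  node 0: {1,3,4}
  node 1: {0,1,2,3,4}
  node 2: {0,1,2,3,4}
  node 3: {0,1,2,3,4}
  node 4: {0,1,2,3,4}
  node 5: {3,4}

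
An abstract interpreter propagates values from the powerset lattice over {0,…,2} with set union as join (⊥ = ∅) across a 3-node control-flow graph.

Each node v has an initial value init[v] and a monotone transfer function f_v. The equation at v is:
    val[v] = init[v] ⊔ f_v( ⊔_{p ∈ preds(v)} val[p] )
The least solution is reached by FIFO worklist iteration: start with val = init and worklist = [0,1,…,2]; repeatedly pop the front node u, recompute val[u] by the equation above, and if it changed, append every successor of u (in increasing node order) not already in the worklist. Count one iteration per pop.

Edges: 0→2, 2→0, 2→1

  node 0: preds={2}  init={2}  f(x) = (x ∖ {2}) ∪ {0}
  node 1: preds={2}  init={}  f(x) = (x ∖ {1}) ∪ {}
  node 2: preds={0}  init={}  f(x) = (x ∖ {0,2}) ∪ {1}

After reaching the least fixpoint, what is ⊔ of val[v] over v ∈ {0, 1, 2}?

Iteration log — 6 steps:
  step 1. node 0  ⊔preds={}  new={0,2}  old={2}  +wl: 
  step 2. node 1  ⊔preds={}  new={}  stable
  step 3. node 2  ⊔preds={0,2}  new={1}  old={}  +wl: 0,1
  step 4. node 0  ⊔preds={1}  new={0,1,2}  old={0,2}  +wl: 2
  step 5. node 1  ⊔preds={1}  new={}  stable
  step 6. node 2  ⊔preds={0,1,2}  new={1}  stable

Least fixpoint reached:
  node 0: {0,1,2}
  node 1: {}
  node 2: {1}

{0,1,2}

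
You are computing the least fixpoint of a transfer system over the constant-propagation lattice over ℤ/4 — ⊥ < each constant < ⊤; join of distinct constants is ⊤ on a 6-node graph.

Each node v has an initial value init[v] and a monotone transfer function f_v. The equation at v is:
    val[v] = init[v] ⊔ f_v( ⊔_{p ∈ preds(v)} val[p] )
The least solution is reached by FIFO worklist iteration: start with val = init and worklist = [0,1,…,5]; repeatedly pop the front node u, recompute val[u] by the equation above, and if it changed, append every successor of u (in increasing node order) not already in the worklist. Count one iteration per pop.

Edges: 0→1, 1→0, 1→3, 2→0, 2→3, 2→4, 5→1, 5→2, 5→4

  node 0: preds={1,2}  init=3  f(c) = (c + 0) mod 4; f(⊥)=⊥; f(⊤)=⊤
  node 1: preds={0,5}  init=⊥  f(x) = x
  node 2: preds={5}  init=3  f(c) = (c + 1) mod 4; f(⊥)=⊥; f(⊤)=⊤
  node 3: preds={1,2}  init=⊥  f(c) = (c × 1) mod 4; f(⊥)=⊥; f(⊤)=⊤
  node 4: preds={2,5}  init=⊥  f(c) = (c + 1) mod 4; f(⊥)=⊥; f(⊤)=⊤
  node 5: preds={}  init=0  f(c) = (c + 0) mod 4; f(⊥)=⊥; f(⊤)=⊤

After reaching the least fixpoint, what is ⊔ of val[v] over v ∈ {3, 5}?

Trace (8 dequeues):
  [1] u=0 | in 3 | out 3 | ==
  [2] u=1 | in ⊤ | out ⊤ | prev ⊥ | push {0}
  [3] u=2 | in 0 | out ⊤ | prev 3 | push {}
  [4] u=3 | in ⊤ | out ⊤ | prev ⊥ | push {}
  [5] u=4 | in ⊤ | out ⊤ | prev ⊥ | push {}
  [6] u=5 | in ⊥ | out 0 | ==
  [7] u=0 | in ⊤ | out ⊤ | prev 3 | push {1}
  [8] u=1 | in ⊤ | out ⊤ | ==

Converged values:
  [0] ⊤
  [1] ⊤
  [2] ⊤
  [3] ⊤
  [4] ⊤
  [5] 0

⊤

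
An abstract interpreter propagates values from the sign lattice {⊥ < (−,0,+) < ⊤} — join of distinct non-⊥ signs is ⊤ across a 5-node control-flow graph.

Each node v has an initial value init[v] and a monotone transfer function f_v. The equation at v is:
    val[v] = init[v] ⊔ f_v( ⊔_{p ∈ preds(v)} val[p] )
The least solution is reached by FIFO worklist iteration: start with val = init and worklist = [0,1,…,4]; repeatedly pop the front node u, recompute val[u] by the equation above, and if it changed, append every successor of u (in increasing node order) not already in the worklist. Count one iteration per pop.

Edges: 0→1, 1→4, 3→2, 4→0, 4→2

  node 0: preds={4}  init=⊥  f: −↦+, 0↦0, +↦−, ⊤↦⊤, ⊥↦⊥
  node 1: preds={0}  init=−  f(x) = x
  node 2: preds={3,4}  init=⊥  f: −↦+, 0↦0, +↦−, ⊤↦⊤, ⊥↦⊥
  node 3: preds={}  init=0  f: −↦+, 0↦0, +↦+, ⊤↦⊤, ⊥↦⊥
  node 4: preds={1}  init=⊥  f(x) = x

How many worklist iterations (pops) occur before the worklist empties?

Trace (12 dequeues):
  [1] u=0 | in ⊥ | out ⊥ | ==
  [2] u=1 | in ⊥ | out − | ==
  [3] u=2 | in 0 | out 0 | prev ⊥ | push {}
  [4] u=3 | in ⊥ | out 0 | ==
  [5] u=4 | in − | out − | prev ⊥ | push {0,2}
  [6] u=0 | in − | out + | prev ⊥ | push {1}
  [7] u=2 | in ⊤ | out ⊤ | prev 0 | push {}
  [8] u=1 | in + | out ⊤ | prev − | push {4}
  [9] u=4 | in ⊤ | out ⊤ | prev − | push {0,2}
  [10] u=0 | in ⊤ | out ⊤ | prev + | push {1}
  [11] u=2 | in ⊤ | out ⊤ | ==
  [12] u=1 | in ⊤ | out ⊤ | ==

Converged values:
  [0] ⊤
  [1] ⊤
  [2] ⊤
  [3] 0
  [4] ⊤

12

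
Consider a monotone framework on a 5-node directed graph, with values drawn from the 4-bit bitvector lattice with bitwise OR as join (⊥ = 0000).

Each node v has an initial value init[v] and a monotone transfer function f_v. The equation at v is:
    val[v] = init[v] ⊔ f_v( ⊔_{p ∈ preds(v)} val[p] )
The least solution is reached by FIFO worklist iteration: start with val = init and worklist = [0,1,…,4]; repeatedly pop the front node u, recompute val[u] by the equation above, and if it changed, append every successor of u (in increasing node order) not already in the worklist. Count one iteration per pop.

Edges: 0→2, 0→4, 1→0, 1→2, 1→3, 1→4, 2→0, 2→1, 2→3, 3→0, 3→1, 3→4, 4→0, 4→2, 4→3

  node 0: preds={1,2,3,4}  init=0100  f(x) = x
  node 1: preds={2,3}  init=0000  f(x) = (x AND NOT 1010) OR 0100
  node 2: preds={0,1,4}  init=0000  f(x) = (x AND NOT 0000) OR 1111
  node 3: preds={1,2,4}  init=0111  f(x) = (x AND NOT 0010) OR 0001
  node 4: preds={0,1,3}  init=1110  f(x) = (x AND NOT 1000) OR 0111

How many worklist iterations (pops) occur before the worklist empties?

Iteration log — 9 steps:
  step 1. node 0  ⊔preds=1111  new=1111  old=0100  +wl: 
  step 2. node 1  ⊔preds=0111  new=0101  old=0000  +wl: 0
  step 3. node 2  ⊔preds=1111  new=1111  old=0000  +wl: 1
  step 4. node 3  ⊔preds=1111  new=1111  old=0111  +wl: 
  step 5. node 4  ⊔preds=1111  new=1111  old=1110  +wl: 2,3
  step 6. node 0  ⊔preds=1111  new=1111  stable
  step 7. node 1  ⊔preds=1111  new=0101  stable
  step 8. node 2  ⊔preds=1111  new=1111  stable
  step 9. node 3  ⊔preds=1111  new=1111  stable

Least fixpoint reached:
  node 0: 1111
  node 1: 0101
  node 2: 1111
  node 3: 1111
  node 4: 1111

9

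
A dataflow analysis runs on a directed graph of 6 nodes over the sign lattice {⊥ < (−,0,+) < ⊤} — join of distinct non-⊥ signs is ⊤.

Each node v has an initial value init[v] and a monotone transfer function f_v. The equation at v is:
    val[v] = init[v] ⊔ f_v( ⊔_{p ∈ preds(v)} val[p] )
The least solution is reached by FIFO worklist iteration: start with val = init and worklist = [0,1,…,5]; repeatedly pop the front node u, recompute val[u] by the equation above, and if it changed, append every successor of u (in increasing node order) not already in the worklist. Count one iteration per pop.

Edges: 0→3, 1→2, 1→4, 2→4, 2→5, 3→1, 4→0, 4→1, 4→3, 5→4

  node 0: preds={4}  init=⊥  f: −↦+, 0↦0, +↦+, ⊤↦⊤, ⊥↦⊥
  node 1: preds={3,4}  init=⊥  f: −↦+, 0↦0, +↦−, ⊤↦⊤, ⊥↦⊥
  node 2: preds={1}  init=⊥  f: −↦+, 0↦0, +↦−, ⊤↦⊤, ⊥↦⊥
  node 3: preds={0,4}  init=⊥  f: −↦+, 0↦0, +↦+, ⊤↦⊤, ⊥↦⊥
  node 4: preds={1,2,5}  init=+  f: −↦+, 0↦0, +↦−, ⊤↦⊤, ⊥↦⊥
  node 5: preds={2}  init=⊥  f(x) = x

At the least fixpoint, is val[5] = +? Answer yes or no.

no

Iteration log — 15 steps:
  step 1. node 0  ⊔preds=+  new=+  old=⊥  +wl: 
  step 2. node 1  ⊔preds=+  new=−  old=⊥  +wl: 
  step 3. node 2  ⊔preds=−  new=+  old=⊥  +wl: 
  step 4. node 3  ⊔preds=+  new=+  old=⊥  +wl: 1
  step 5. node 4  ⊔preds=⊤  new=⊤  old=+  +wl: 0,3
  step 6. node 5  ⊔preds=+  new=+  old=⊥  +wl: 4
  step 7. node 1  ⊔preds=⊤  new=⊤  old=−  +wl: 2
  step 8. node 0  ⊔preds=⊤  new=⊤  old=+  +wl: 
  step 9. node 3  ⊔preds=⊤  new=⊤  old=+  +wl: 1
  step 10. node 4  ⊔preds=⊤  new=⊤  stable
  step 11. node 2  ⊔preds=⊤  new=⊤  old=+  +wl: 4,5
  step 12. node 1  ⊔preds=⊤  new=⊤  stable
  step 13. node 4  ⊔preds=⊤  new=⊤  stable
  step 14. node 5  ⊔preds=⊤  new=⊤  old=+  +wl: 4
  step 15. node 4  ⊔preds=⊤  new=⊤  stable

Least fixpoint reached:
  node 0: ⊤
  node 1: ⊤
  node 2: ⊤
  node 3: ⊤
  node 4: ⊤
  node 5: ⊤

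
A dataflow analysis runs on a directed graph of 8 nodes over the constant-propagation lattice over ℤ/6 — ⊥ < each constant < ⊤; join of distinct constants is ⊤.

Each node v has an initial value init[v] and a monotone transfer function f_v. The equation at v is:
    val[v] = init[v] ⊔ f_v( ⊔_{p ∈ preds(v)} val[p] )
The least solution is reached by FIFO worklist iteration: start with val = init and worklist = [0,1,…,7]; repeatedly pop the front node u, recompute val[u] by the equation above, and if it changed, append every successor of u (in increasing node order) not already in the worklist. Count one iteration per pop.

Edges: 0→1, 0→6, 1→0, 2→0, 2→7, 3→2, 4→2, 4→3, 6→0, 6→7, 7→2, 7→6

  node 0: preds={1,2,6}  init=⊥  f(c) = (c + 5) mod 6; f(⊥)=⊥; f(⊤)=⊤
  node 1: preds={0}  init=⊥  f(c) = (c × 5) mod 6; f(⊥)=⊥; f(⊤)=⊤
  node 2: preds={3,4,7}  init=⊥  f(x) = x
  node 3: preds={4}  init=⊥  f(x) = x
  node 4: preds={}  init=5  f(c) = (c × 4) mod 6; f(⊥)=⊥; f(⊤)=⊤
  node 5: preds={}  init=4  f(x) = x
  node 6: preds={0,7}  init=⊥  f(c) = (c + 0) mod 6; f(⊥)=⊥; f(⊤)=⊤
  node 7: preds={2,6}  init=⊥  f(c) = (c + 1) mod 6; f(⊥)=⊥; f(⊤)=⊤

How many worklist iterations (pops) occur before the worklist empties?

Iteration log — 18 steps:
  step 1. node 0  ⊔preds=⊥  new=⊥  stable
  step 2. node 1  ⊔preds=⊥  new=⊥  stable
  step 3. node 2  ⊔preds=5  new=5  old=⊥  +wl: 0
  step 4. node 3  ⊔preds=5  new=5  old=⊥  +wl: 2
  step 5. node 4  ⊔preds=⊥  new=5  stable
  step 6. node 5  ⊔preds=⊥  new=4  stable
  step 7. node 6  ⊔preds=⊥  new=⊥  stable
  step 8. node 7  ⊔preds=5  new=0  old=⊥  +wl: 6
  step 9. node 0  ⊔preds=5  new=4  old=⊥  +wl: 1
  step 10. node 2  ⊔preds=⊤  new=⊤  old=5  +wl: 0,7
  step 11. node 6  ⊔preds=⊤  new=⊤  old=⊥  +wl: 
  step 12. node 1  ⊔preds=4  new=2  old=⊥  +wl: 
  step 13. node 0  ⊔preds=⊤  new=⊤  old=4  +wl: 1,6
  step 14. node 7  ⊔preds=⊤  new=⊤  old=0  +wl: 2
  step 15. node 1  ⊔preds=⊤  new=⊤  old=2  +wl: 0
  step 16. node 6  ⊔preds=⊤  new=⊤  stable
  step 17. node 2  ⊔preds=⊤  new=⊤  stable
  step 18. node 0  ⊔preds=⊤  new=⊤  stable

Least fixpoint reached:
  node 0: ⊤
  node 1: ⊤
  node 2: ⊤
  node 3: 5
  node 4: 5
  node 5: 4
  node 6: ⊤
  node 7: ⊤

18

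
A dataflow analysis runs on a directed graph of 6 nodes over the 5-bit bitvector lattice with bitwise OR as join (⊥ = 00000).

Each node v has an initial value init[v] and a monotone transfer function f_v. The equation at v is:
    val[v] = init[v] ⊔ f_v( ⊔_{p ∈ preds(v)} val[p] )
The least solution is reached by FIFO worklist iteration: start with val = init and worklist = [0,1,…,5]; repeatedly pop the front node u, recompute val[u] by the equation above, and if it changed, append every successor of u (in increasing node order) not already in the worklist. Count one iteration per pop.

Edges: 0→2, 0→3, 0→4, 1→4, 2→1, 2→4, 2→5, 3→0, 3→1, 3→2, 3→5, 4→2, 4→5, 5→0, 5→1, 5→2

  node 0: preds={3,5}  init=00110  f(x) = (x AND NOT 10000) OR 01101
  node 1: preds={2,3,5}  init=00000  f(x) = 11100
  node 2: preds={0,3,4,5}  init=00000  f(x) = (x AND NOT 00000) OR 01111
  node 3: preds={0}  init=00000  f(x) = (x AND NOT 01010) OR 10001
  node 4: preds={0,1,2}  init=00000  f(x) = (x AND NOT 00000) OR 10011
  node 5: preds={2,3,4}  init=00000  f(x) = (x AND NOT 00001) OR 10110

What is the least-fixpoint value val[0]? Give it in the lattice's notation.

Iteration log — 12 steps:
  step 1. node 0  ⊔preds=00000  new=01111  old=00110  +wl: 
  step 2. node 1  ⊔preds=00000  new=11100  old=00000  +wl: 
  step 3. node 2  ⊔preds=01111  new=01111  old=00000  +wl: 1
  step 4. node 3  ⊔preds=01111  new=10101  old=00000  +wl: 0,2
  step 5. node 4  ⊔preds=11111  new=11111  old=00000  +wl: 
  step 6. node 5  ⊔preds=11111  new=11110  old=00000  +wl: 
  step 7. node 1  ⊔preds=11111  new=11100  stable
  step 8. node 0  ⊔preds=11111  new=01111  stable
  step 9. node 2  ⊔preds=11111  new=11111  old=01111  +wl: 1,4,5
  step 10. node 1  ⊔preds=11111  new=11100  stable
  step 11. node 4  ⊔preds=11111  new=11111  stable
  step 12. node 5  ⊔preds=11111  new=11110  stable

Least fixpoint reached:
  node 0: 01111
  node 1: 11100
  node 2: 11111
  node 3: 10101
  node 4: 11111
  node 5: 11110

01111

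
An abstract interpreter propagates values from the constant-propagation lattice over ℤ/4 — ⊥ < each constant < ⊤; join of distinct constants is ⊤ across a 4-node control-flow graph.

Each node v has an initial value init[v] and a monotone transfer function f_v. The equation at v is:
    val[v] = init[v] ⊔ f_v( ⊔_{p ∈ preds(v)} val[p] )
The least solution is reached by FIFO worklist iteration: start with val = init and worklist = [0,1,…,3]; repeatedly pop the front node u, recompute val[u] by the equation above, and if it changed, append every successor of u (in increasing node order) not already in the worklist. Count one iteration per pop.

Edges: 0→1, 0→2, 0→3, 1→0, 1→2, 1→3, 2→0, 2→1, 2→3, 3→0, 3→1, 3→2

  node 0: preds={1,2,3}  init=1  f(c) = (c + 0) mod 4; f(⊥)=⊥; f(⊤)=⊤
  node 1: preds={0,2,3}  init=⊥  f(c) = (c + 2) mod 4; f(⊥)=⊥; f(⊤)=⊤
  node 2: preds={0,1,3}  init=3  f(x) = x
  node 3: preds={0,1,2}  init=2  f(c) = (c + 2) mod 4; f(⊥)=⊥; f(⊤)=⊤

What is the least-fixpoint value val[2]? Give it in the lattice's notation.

⊤

Worklist (7 pops):
  #1 pop 0: in=⊤ → ⊤ (was 1); enqueue []
  #2 pop 1: in=⊤ → ⊤ (was ⊥); enqueue [0]
  #3 pop 2: in=⊤ → ⊤ (was 3); enqueue [1]
  #4 pop 3: in=⊤ → ⊤ (was 2); enqueue [2]
  #5 pop 0: in=⊤ → ⊤ (no change)
  #6 pop 1: in=⊤ → ⊤ (no change)
  #7 pop 2: in=⊤ → ⊤ (no change)

Fixpoint:
  val[0] = ⊤
  val[1] = ⊤
  val[2] = ⊤
  val[3] = ⊤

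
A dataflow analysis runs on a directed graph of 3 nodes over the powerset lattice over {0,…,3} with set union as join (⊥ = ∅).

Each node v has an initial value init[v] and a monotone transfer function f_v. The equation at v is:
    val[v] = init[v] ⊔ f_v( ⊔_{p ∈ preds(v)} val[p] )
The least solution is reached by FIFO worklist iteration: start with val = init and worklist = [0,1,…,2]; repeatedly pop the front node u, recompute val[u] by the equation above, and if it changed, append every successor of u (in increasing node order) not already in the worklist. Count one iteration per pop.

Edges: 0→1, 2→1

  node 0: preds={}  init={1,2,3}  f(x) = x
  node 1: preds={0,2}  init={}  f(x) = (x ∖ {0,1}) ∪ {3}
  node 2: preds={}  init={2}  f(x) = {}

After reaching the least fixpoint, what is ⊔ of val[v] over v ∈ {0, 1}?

Iteration log — 3 steps:
  step 1. node 0  ⊔preds={}  new={1,2,3}  stable
  step 2. node 1  ⊔preds={1,2,3}  new={2,3}  old={}  +wl: 
  step 3. node 2  ⊔preds={}  new={2}  stable

Least fixpoint reached:
  node 0: {1,2,3}
  node 1: {2,3}
  node 2: {2}

{1,2,3}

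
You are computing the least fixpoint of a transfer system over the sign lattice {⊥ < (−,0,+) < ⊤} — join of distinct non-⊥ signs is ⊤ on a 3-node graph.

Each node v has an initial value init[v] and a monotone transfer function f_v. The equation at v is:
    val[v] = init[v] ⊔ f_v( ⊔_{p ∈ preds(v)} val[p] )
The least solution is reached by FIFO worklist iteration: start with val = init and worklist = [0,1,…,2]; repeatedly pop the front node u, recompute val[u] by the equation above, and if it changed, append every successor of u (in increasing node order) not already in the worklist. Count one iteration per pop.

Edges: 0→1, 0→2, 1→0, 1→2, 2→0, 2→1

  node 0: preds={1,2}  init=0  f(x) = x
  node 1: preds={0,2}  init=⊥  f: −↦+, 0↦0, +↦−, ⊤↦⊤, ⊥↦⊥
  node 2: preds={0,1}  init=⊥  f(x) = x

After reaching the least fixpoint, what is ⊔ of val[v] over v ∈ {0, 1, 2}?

Trace (5 dequeues):
  [1] u=0 | in ⊥ | out 0 | ==
  [2] u=1 | in 0 | out 0 | prev ⊥ | push {0}
  [3] u=2 | in 0 | out 0 | prev ⊥ | push {1}
  [4] u=0 | in 0 | out 0 | ==
  [5] u=1 | in 0 | out 0 | ==

Converged values:
  [0] 0
  [1] 0
  [2] 0

0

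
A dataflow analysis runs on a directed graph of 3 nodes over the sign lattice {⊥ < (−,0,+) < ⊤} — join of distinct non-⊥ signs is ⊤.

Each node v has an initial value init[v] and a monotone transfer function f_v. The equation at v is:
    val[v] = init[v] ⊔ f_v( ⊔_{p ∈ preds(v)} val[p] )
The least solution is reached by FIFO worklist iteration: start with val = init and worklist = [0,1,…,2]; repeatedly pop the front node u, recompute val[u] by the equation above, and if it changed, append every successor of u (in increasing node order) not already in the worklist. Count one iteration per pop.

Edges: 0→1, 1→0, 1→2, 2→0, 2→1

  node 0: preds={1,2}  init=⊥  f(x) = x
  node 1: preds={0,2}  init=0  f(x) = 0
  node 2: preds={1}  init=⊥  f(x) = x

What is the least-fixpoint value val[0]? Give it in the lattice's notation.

0

Iteration log — 5 steps:
  step 1. node 0  ⊔preds=0  new=0  old=⊥  +wl: 
  step 2. node 1  ⊔preds=0  new=0  stable
  step 3. node 2  ⊔preds=0  new=0  old=⊥  +wl: 0,1
  step 4. node 0  ⊔preds=0  new=0  stable
  step 5. node 1  ⊔preds=0  new=0  stable

Least fixpoint reached:
  node 0: 0
  node 1: 0
  node 2: 0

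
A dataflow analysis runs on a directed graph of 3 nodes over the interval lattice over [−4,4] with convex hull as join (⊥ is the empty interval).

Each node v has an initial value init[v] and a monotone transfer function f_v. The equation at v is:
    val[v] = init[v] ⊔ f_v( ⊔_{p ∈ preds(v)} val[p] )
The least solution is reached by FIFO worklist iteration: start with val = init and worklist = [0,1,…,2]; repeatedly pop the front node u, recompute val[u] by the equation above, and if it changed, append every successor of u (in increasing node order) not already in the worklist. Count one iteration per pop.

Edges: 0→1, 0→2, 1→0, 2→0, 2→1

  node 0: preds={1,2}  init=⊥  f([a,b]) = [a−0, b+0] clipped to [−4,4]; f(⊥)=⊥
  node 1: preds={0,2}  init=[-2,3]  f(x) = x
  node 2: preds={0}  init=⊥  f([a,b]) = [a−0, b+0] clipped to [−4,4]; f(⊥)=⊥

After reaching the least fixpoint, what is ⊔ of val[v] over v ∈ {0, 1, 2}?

[-2,3]

Trace (5 dequeues):
  [1] u=0 | in [-2,3] | out [-2,3] | prev ⊥ | push {}
  [2] u=1 | in [-2,3] | out [-2,3] | ==
  [3] u=2 | in [-2,3] | out [-2,3] | prev ⊥ | push {0,1}
  [4] u=0 | in [-2,3] | out [-2,3] | ==
  [5] u=1 | in [-2,3] | out [-2,3] | ==

Converged values:
  [0] [-2,3]
  [1] [-2,3]
  [2] [-2,3]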